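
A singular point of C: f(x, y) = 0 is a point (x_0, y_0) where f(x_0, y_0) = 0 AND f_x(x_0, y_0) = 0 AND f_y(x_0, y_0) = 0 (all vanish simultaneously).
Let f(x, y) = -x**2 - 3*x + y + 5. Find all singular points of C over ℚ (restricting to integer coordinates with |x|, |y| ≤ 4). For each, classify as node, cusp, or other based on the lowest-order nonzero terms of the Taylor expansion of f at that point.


No singular points in the scanned grid; C is smooth there.

Compute partial derivatives:
  f_x = -2*x - 3.
  f_y = 1.
f_y = 1 is a nonzero constant, so f_y never vanishes: no point (x, y) can satisfy f = f_x = f_y = 0. In particular no (x, y) ∈ {−4, ..., 4}² is singular; the curve is smooth.


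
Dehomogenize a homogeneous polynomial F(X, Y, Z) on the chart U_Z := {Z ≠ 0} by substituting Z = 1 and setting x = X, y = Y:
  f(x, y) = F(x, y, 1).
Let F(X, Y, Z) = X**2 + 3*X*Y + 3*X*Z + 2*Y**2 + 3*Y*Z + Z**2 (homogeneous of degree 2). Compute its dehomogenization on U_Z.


f(x, y) = x**2 + 3*x*y + 3*x + 2*y**2 + 3*y + 1

On U_Z we set Z = 1. Each monomial c·X^i·Y^j·Z^k in F becomes c·x^i·y^j·1^k = c·x^i·y^j.
Substituting Z = 1: F(X, Y, 1) = x**2 + 3*x*y + 3*x + 2*y**2 + 3*y + 1.
Note: deg(f) ≤ deg(F) = 2; strict inequality happens when F is divisible by Z (lost terms).


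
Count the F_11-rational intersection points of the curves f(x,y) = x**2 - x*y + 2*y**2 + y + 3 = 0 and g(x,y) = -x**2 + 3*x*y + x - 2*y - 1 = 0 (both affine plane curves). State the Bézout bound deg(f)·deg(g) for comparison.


Common zeros: {(4, 9), (10, 6)}; count = 2; Bézout bound = 4.

deg(f) = 2, deg(g) = 2, so Bézout bound = 4.
Scan x ∈ F_11. For each x, list the y ∈ F_11 with f(x, y) ≡ 0 and those with g(x, y) ≡ 0 (mod 11); the common zeros in that column are the intersection.
  x = 0: f ≡ 0 at y ∈ ∅; g ≡ 0 at y ∈ {5}; common: ∅.
  x = 1: f ≡ 0 at y ∈ {3, 8}; g ≡ 0 at y ∈ {1}; common: ∅.
  x = 2: f ≡ 0 at y ∈ {3}; g ≡ 0 at y ∈ {9}; common: ∅.
  x = 3: f ≡ 0 at y ∈ ∅; g ≡ 0 at y ∈ {1}; common: ∅.
  x = 4: f ≡ 0 at y ∈ {9}; g ≡ 0 at y ∈ {9}; common: {9}.
  x = 5: f ≡ 0 at y ∈ {4, 9}; g ≡ 0 at y ∈ {5}; common: ∅.
  x = 6: f ≡ 0 at y ∈ ∅; g ≡ 0 at y ∈ {4}; common: ∅.
  x = 7: f ≡ 0 at y ∈ {6, 8}; g ≡ 0 at y ∈ {4}; common: ∅.
  x = 8: f ≡ 0 at y ∈ ∅; g ≡ 0 at y ∈ ∅; common: ∅.
  x = 9: f ≡ 0 at y ∈ ∅; g ≡ 0 at y ∈ {6}; common: ∅.
  x = 10: f ≡ 0 at y ∈ {4, 6}; g ≡ 0 at y ∈ {6}; common: {6}.
Collecting: common zeros = {(4, 9), (10, 6)}, so the count is 2.
Comparison with the Bézout bound: 2 ≤ 4 = deg(f)·deg(g), as expected for curves with no common component (the affine F_11-count falls short of the bound because intersections may lie at infinity, over extension fields, or carry multiplicity).


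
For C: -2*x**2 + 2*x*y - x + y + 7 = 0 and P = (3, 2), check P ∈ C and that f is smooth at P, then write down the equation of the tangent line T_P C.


Tangent line at P: -9*x + 7*y + 13 = 0.

Step 1: f(3, 2) = 0, so P lies on C.
Step 2: partial derivatives
  f_x(x, y) = -4*x + 2*y - 1, f_y(x, y) = 2*x + 1.
  f_x(P) = -9, f_y(P) = 7 (gradient nonzero, so P is smooth).
Step 3: tangent line at P: -9·(x − 3) + 7·(y − 2) = 0.
Expanding: -9*x + 7*y + 13 = 0.


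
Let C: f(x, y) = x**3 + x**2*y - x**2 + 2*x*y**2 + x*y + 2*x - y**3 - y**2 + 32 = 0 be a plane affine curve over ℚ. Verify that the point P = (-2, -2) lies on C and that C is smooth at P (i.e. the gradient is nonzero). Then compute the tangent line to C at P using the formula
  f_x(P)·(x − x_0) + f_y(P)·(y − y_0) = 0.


Tangent line at P: 32*x + 10*y + 84 = 0.

Step 1: f(-2, -2) = 0, so P lies on C.
Step 2: partial derivatives
  f_x(x, y) = 3*x**2 + 2*x*y - 2*x + 2*y**2 + y + 2, f_y(x, y) = x**2 + 4*x*y + x - 3*y**2 - 2*y.
  f_x(P) = 32, f_y(P) = 10 (gradient nonzero, so P is smooth).
Step 3: tangent line at P: 32·(x − -2) + 10·(y − -2) = 0.
Expanding: 32*x + 10*y + 84 = 0.


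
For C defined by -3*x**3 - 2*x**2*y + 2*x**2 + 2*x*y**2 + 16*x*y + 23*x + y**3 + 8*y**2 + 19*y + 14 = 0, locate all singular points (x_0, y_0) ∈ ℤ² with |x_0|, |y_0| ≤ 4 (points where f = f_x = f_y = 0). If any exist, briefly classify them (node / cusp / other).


Singular points: {(1, -3)}; classification: node.

Compute partial derivatives:
  f_x = -9*x**2 - 4*x*y + 4*x + 2*y**2 + 16*y + 23.
  f_y = -2*x**2 + 4*x*y + 16*x + 3*y**2 + 16*y + 19.
Scan x_0 ∈ {−4, ..., 4}. For each x_0, f_y(x_0, y) is a polynomial in y; find its integer roots y ∈ {−4, ..., 4}, then test f_x and f at those candidates.
  x = -4: f_y(-4, y) = 3*y**2 - 77; no integer root y with |y| ≤ 4.
  x = -3: f_y(-3, y) = 3*y**2 + 4*y - 47; no integer root y with |y| ≤ 4.
  x = -2: f_y(-2, y) = 3*y**2 + 8*y - 21; no integer root y with |y| ≤ 4.
  x = -1: f_y(-1, y) = 3*y**2 + 12*y + 1; no integer root y with |y| ≤ 4.
  x = 0: f_y(0, y) = 3*y**2 + 16*y + 19; no integer root y with |y| ≤ 4.
  x = 1: f_y(1, y) = 3*y**2 + 20*y + 33; vanishes at y ∈ {-3}. (1, -3): f_x = 0, f = 0 — SINGULAR.
  x = 2: f_y(2, y) = 3*y**2 + 24*y + 43; no integer root y with |y| ≤ 4.
  x = 3: f_y(3, y) = 3*y**2 + 28*y + 49; no integer root y with |y| ≤ 4.
  x = 4: f_y(4, y) = 3*y**2 + 32*y + 51; no integer root y with |y| ≤ 4.
Only singular point on the grid: (1, -3).
Classify: substitute x = 1 + u, y = -3 + v and expand: f = -3*u**3 - 2*u**2*v - u**2 + 2*u*v**2 + v**3 + v**2.
No constant or linear terms (consistent with a singular point). Quadratic part: -u**2 + v**2. Cubic part: -3*u**3 - 2*u**2*v + 2*u*v**2 + v**3.
The quadratic part v**2 - u**2 = (v − u)(v + u) splits into two distinct linear factors, so there are two distinct tangent lines y − -3 = ±(x − 1) — this is a node (ordinary double point).
Classification: node.


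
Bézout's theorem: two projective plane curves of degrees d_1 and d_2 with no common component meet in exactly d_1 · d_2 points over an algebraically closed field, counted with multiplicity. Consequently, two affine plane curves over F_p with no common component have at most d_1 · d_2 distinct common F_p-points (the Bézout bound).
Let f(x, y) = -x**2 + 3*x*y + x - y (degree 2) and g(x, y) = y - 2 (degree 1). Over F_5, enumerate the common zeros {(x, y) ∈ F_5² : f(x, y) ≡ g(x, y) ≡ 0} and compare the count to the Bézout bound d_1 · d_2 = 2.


Common zeros: {(3, 2), (4, 2)}; count = 2; Bézout bound = 2.

deg(f) = 2, deg(g) = 1, so Bézout bound = 2.
Scan x ∈ F_5. For each x, list the y ∈ F_5 with f(x, y) ≡ 0 and those with g(x, y) ≡ 0 (mod 5); the common zeros in that column are the intersection.
  x = 0: f ≡ 0 at y ∈ {0}; g ≡ 0 at y ∈ {2}; common: ∅.
  x = 1: f ≡ 0 at y ∈ {0}; g ≡ 0 at y ∈ {2}; common: ∅.
  x = 2: f ≡ 0 at y ∈ ∅; g ≡ 0 at y ∈ {2}; common: ∅.
  x = 3: f ≡ 0 at y ∈ {2}; g ≡ 0 at y ∈ {2}; common: {2}.
  x = 4: f ≡ 0 at y ∈ {2}; g ≡ 0 at y ∈ {2}; common: {2}.
Collecting: common zeros = {(3, 2), (4, 2)}, so the count is 2.
Comparison with the Bézout bound: 2 ≤ 2 = deg(f)·deg(g), as expected for curves with no common component (the bound is attained).


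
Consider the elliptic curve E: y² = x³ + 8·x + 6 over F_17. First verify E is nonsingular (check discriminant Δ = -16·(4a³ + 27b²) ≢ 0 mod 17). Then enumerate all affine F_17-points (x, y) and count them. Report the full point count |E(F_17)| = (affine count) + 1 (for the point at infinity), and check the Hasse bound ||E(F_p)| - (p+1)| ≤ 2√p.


Affine points = {(1, 7), (1, 10), (2, 8), (2, 9), (4, 0), (5, 1), (5, 16), (6, 7), (6, 10), (8, 2), (8, 15), (9, 5), (9, 12), (10, 7), (10, 10), (15, 4), (15, 13)}; affine count = 17; |E(F_17)| = 18.

Discriminant check: Δ ∝ 4a³ + 27b² = 4·8³ + 27·6² = 4·512 + 27·36 ≡ 11 (mod 17). Nonzero ⇒ E is nonsingular.
For each x ∈ F_17, compute rhs = x³ + 8·x + 6 mod 17, then count y ∈ F_17 with y² ≡ rhs.
  x = 0: rhs = 6, matching y values: none (0 points).
  x = 1: rhs = 15, matching y values: 7, 10 (2 points).
  x = 2: rhs = 13, matching y values: 8, 9 (2 points).
  x = 3: rhs = 6, matching y values: none (0 points).
  x = 4: rhs = 0, matching y values: 0 (1 points).
  x = 5: rhs = 1, matching y values: 1, 16 (2 points).
  x = 6: rhs = 15, matching y values: 7, 10 (2 points).
  x = 7: rhs = 14, matching y values: none (0 points).
  x = 8: rhs = 4, matching y values: 2, 15 (2 points).
  x = 9: rhs = 8, matching y values: 5, 12 (2 points).
  x = 10: rhs = 15, matching y values: 7, 10 (2 points).
  x = 11: rhs = 14, matching y values: none (0 points).
  x = 12: rhs = 11, matching y values: none (0 points).
  x = 13: rhs = 12, matching y values: none (0 points).
  x = 14: rhs = 6, matching y values: none (0 points).
  x = 15: rhs = 16, matching y values: 4, 13 (2 points).
  x = 16: rhs = 14, matching y values: none (0 points).
Total affine count: 17.
Full point count |E(F_17)| = 17 + 1 = 18.
Hasse bound: |18 − (17+1)| = |0| = 0 ≤ 2√17 ≈ 8.2462 ✓.


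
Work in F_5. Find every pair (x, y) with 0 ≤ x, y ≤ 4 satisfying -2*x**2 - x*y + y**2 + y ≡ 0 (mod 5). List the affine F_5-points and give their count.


Affine F_5-points: {(0, 0), (0, 4), (3, 3), (3, 4)}; count = 4.

For each of the 25 pairs (x, y) ∈ F_5², evaluate f(x, y) mod 5. Record the zeros.
  x = 0: [0↦0, 1↦2, 2↦1, 3↦2, 4↦0]  zeros at y ∈ {0, 4}
  x = 1: [0↦3, 1↦4, 2↦2, 3↦2, 4↦4]  zeros at y ∈ ∅
  x = 2: [0↦2, 1↦2, 2↦4, 3↦3, 4↦4]  zeros at y ∈ ∅
  x = 3: [0↦2, 1↦1, 2↦2, 3↦0, 4↦0]  zeros at y ∈ {3, 4}
  x = 4: [0↦3, 1↦1, 2↦1, 3↦3, 4↦2]  zeros at y ∈ ∅
Collecting zeros: affine points = {(0, 0), (0, 4), (3, 3), (3, 4)}.
Total count |C(F_5)_aff| = 4.


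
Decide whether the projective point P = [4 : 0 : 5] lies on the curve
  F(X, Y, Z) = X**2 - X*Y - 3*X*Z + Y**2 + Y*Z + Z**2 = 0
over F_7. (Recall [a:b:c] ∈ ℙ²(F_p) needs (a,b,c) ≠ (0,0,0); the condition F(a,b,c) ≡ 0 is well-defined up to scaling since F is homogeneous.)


F(4,0,5) ≡ 2 (mod 7); P is NOT on the curve.

Evaluate F(4, 0, 5) term-by-term (mod 7).
  X**2 ↦ 1·16·1·1 = 16
  -X*Y ↦ -1·4·0·1 = 0
  -3*X*Z ↦ -3·4·1·5 = -60
  Y**2 ↦ 1·1·0·1 = 0
  Y*Z ↦ 1·1·0·5 = 0
  Z**2 ↦ 1·1·1·25 = 25
Sum: F(4, 0, 5) = (16) + (0) + (-60) + (0) + (0) + (25) = -19.
Reducing mod 7: -19 ≡ 2 (mod 7).
Since F(a, b, c) ≡ 2 ≠ 0 (mod 7), P does NOT lie on the curve.


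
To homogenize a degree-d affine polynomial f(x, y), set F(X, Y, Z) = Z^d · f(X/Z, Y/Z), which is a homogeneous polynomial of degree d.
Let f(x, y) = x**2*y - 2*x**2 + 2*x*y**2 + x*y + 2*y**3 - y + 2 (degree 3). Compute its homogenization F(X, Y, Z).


F(X, Y, Z) = X**2*Y - 2*X**2*Z + 2*X*Y**2 + X*Y*Z + 2*Y**3 - Y*Z**2 + 2*Z**3

deg(f) = 3.
Substitute x = X/Z, y = Y/Z into f, then multiply by Z^3.
  monomial 1·x^2·y^1 ↦ 1·X^2·Y^1·Z^0.
  monomial -2·x^2·y^0 ↦ -2·X^2·Y^0·Z^1.
  monomial 2·x^1·y^2 ↦ 2·X^1·Y^2·Z^0.
  monomial 1·x^1·y^1 ↦ 1·X^1·Y^1·Z^1.
  monomial 2·x^0·y^3 ↦ 2·X^0·Y^3·Z^0.
  monomial -1·x^0·y^1 ↦ -1·X^0·Y^1·Z^2.
  monomial 2·x^0·y^0 ↦ 2·X^0·Y^0·Z^3.
Collecting: F(X, Y, Z) = X**2*Y - 2*X**2*Z + 2*X*Y**2 + X*Y*Z + 2*Y**3 - Y*Z**2 + 2*Z**3.


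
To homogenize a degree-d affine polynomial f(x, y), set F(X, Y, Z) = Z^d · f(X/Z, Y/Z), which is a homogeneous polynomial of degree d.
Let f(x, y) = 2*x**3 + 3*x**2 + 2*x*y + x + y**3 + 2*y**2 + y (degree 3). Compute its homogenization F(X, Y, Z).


F(X, Y, Z) = 2*X**3 + 3*X**2*Z + 2*X*Y*Z + X*Z**2 + Y**3 + 2*Y**2*Z + Y*Z**2

deg(f) = 3.
Substitute x = X/Z, y = Y/Z into f, then multiply by Z^3.
  monomial 2·x^3·y^0 ↦ 2·X^3·Y^0·Z^0.
  monomial 3·x^2·y^0 ↦ 3·X^2·Y^0·Z^1.
  monomial 2·x^1·y^1 ↦ 2·X^1·Y^1·Z^1.
  monomial 1·x^1·y^0 ↦ 1·X^1·Y^0·Z^2.
  monomial 1·x^0·y^3 ↦ 1·X^0·Y^3·Z^0.
  monomial 2·x^0·y^2 ↦ 2·X^0·Y^2·Z^1.
  monomial 1·x^0·y^1 ↦ 1·X^0·Y^1·Z^2.
Collecting: F(X, Y, Z) = 2*X**3 + 3*X**2*Z + 2*X*Y*Z + X*Z**2 + Y**3 + 2*Y**2*Z + Y*Z**2.


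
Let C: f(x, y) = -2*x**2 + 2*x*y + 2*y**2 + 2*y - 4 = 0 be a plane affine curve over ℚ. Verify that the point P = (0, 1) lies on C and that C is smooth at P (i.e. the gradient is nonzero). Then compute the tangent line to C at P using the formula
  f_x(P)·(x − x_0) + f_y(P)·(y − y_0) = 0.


Tangent line at P: 2*x + 6*y - 6 = 0.

Step 1: f(0, 1) = 0, so P lies on C.
Step 2: partial derivatives
  f_x(x, y) = -4*x + 2*y, f_y(x, y) = 2*x + 4*y + 2.
  f_x(P) = 2, f_y(P) = 6 (gradient nonzero, so P is smooth).
Step 3: tangent line at P: 2·(x − 0) + 6·(y − 1) = 0.
Expanding: 2*x + 6*y - 6 = 0.


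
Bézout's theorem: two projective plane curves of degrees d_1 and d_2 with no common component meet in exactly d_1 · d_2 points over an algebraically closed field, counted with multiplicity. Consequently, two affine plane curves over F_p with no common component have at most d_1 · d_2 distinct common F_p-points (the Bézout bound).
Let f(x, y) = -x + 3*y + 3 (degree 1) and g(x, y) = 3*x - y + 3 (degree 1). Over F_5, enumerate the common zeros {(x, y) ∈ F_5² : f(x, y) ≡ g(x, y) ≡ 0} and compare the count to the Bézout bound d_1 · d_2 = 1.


Common zeros: {(1, 1)}; count = 1; Bézout bound = 1.

deg(f) = 1, deg(g) = 1, so Bézout bound = 1.
Scan x ∈ F_5. For each x, list the y ∈ F_5 with f(x, y) ≡ 0 and those with g(x, y) ≡ 0 (mod 5); the common zeros in that column are the intersection.
  x = 0: f ≡ 0 at y ∈ {4}; g ≡ 0 at y ∈ {3}; common: ∅.
  x = 1: f ≡ 0 at y ∈ {1}; g ≡ 0 at y ∈ {1}; common: {1}.
  x = 2: f ≡ 0 at y ∈ {3}; g ≡ 0 at y ∈ {4}; common: ∅.
  x = 3: f ≡ 0 at y ∈ {0}; g ≡ 0 at y ∈ {2}; common: ∅.
  x = 4: f ≡ 0 at y ∈ {2}; g ≡ 0 at y ∈ {0}; common: ∅.
Collecting: common zeros = {(1, 1)}, so the count is 1.
Comparison with the Bézout bound: 1 ≤ 1 = deg(f)·deg(g), as expected for curves with no common component (the bound is attained).


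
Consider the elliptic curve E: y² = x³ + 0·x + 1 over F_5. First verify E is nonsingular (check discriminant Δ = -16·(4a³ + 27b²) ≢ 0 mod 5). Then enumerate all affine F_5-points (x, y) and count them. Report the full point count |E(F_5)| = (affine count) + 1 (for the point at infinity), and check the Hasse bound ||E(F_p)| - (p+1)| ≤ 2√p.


Affine points = {(0, 1), (0, 4), (2, 2), (2, 3), (4, 0)}; affine count = 5; |E(F_5)| = 6.

Discriminant check: Δ ∝ 4a³ + 27b² = 4·0³ + 27·1² = 4·0 + 27·1 ≡ 2 (mod 5). Nonzero ⇒ E is nonsingular.
For each x ∈ F_5, compute rhs = x³ + 0·x + 1 mod 5, then count y ∈ F_5 with y² ≡ rhs.
  x = 0: rhs = 1, matching y values: 1, 4 (2 points).
  x = 1: rhs = 2, matching y values: none (0 points).
  x = 2: rhs = 4, matching y values: 2, 3 (2 points).
  x = 3: rhs = 3, matching y values: none (0 points).
  x = 4: rhs = 0, matching y values: 0 (1 points).
Total affine count: 5.
Full point count |E(F_5)| = 5 + 1 = 6.
Hasse bound: |6 − (5+1)| = |0| = 0 ≤ 2√5 ≈ 4.4721 ✓.


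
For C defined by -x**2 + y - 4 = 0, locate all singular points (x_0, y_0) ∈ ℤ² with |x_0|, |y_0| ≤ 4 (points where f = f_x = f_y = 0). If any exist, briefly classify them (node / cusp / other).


No singular points in the scanned grid; C is smooth there.

Compute partial derivatives:
  f_x = -2*x.
  f_y = 1.
f_y = 1 is a nonzero constant, so f_y never vanishes: no point (x, y) can satisfy f = f_x = f_y = 0. In particular no (x, y) ∈ {−4, ..., 4}² is singular; the curve is smooth.


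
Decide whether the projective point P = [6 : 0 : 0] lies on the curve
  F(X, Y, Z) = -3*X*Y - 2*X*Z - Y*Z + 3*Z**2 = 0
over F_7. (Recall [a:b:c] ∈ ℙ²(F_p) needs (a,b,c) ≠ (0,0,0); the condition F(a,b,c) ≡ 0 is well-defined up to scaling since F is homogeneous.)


F(6,0,0) ≡ 0 (mod 7); P is on the curve.

Evaluate F(6, 0, 0) term-by-term (mod 7).
  -3*X*Y ↦ -3·6·0·1 = 0
  -2*X*Z ↦ -2·6·1·0 = 0
  -Y*Z ↦ -1·1·0·0 = 0
  3*Z**2 ↦ 3·1·1·0 = 0
Sum: F(6, 0, 0) = (0) + (0) + (0) + (0) = 0.
Reducing mod 7: 0 ≡ 0 (mod 7).
Since F(a, b, c) ≡ 0 (mod 7), P lies on the curve.


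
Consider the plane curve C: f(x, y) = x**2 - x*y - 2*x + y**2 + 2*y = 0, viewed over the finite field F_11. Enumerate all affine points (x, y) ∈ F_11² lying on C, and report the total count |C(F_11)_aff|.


Affine F_11-points: {(0, 0), (0, 9), (1, 3), (1, 7), (2, 0), (3, 6), (4, 3), (4, 10), (5, 6), (5, 8), (8, 7), (8, 10)}; count = 12.

For each of the 121 pairs (x, y) ∈ F_11², evaluate f(x, y) mod 11. Record the zeros.
  x = 0: [0↦0, 1↦3, 2↦8, 3↦4, 4↦2, 5↦2, 6↦4, 7↦8, 8↦3, 9↦0, 10↦10]  zeros at y ∈ {0, 9}
  x = 1: [0↦10, 1↦1, 2↦5, 3↦0, 4↦8, 5↦7, 6↦8, 7↦0, 8↦5, 9↦1, 10↦10]  zeros at y ∈ {3, 7}
  x = 2: [0↦0, 1↦1, 2↦4, 3↦9, 4↦5, 5↦3, 6↦3, 7↦5, 8↦9, 9↦4, 10↦1]  zeros at y ∈ {0}
  x = 3: [0↦3, 1↦3, 2↦5, 3↦9, 4↦4, 5↦1, 6↦0, 7↦1, 8↦4, 9↦9, 10↦5]  zeros at y ∈ {6}
  x = 4: [0↦8, 1↦7, 2↦8, 3↦0, 4↦5, 5↦1, 6↦10, 7↦10, 8↦1, 9↦5, 10↦0]  zeros at y ∈ {3, 10}
  x = 5: [0↦4, 1↦2, 2↦2, 3↦4, 4↦8, 5↦3, 6↦0, 7↦10, 8↦0, 9↦3, 10↦8]  zeros at y ∈ {6, 8}
  x = 6: [0↦2, 1↦10, 2↦9, 3↦10, 4↦2, 5↦7, 6↦3, 7↦1, 8↦1, 9↦3, 10↦7]  zeros at y ∈ ∅
  x = 7: [0↦2, 1↦9, 2↦7, 3↦7, 4↦9, 5↦2, 6↦8, 7↦5, 8↦4, 9↦5, 10↦8]  zeros at y ∈ ∅
  x = 8: [0↦4, 1↦10, 2↦7, 3↦6, 4↦7, 5↦10, 6↦4, 7↦0, 8↦9, 9↦9, 10↦0]  zeros at y ∈ {7, 10}
  x = 9: [0↦8, 1↦2, 2↦9, 3↦7, 4↦7, 5↦9, 6↦2, 7↦8, 8↦5, 9↦4, 10↦5]  zeros at y ∈ ∅
  x = 10: [0↦3, 1↦7, 2↦2, 3↦10, 4↦9, 5↦10, 6↦2, 7↦7, 8↦3, 9↦1, 10↦1]  zeros at y ∈ ∅
Collecting zeros: affine points = {(0, 0), (0, 9), (1, 3), (1, 7), (2, 0), (3, 6), (4, 3), (4, 10), (5, 6), (5, 8), (8, 7), (8, 10)}.
Total count |C(F_11)_aff| = 12.


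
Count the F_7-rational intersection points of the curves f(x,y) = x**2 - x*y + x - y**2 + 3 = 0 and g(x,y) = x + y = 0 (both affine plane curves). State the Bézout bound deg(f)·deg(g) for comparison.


Common zeros: ∅; count = 0; Bézout bound = 2.

deg(f) = 2, deg(g) = 1, so Bézout bound = 2.
Scan x ∈ F_7. For each x, list the y ∈ F_7 with f(x, y) ≡ 0 and those with g(x, y) ≡ 0 (mod 7); the common zeros in that column are the intersection.
  x = 0: f ≡ 0 at y ∈ ∅; g ≡ 0 at y ∈ {0}; common: ∅.
  x = 1: f ≡ 0 at y ∈ {3}; g ≡ 0 at y ∈ {6}; common: ∅.
  x = 2: f ≡ 0 at y ∈ ∅; g ≡ 0 at y ∈ {5}; common: ∅.
  x = 3: f ≡ 0 at y ∈ ∅; g ≡ 0 at y ∈ {4}; common: ∅.
  x = 4: f ≡ 0 at y ∈ ∅; g ≡ 0 at y ∈ {3}; common: ∅.
  x = 5: f ≡ 0 at y ∈ ∅; g ≡ 0 at y ∈ {2}; common: ∅.
  x = 6: f ≡ 0 at y ∈ ∅; g ≡ 0 at y ∈ {1}; common: ∅.
Collecting: common zeros = ∅, so the count is 0.
Comparison with the Bézout bound: 0 ≤ 2 = deg(f)·deg(g), as expected for curves with no common component (the affine F_7-count falls short of the bound because intersections may lie at infinity, over extension fields, or carry multiplicity).


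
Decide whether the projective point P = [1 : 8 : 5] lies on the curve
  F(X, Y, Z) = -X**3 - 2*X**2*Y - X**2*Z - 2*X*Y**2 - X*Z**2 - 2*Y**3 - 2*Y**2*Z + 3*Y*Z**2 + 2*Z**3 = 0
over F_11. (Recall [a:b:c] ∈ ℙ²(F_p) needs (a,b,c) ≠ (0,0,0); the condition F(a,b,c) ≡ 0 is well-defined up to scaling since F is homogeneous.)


F(1,8,5) ≡ 1 (mod 11); P is NOT on the curve.

Evaluate F(1, 8, 5) term-by-term (mod 11).
  -X**3 ↦ -1·1·1·1 = -1
  -2*X**2*Y ↦ -2·1·8·1 = -16
  -X**2*Z ↦ -1·1·1·5 = -5
  -2*X*Y**2 ↦ -2·1·64·1 = -128
  -X*Z**2 ↦ -1·1·1·25 = -25
  -2*Y**3 ↦ -2·1·512·1 = -1024
  -2*Y**2*Z ↦ -2·1·64·5 = -640
  3*Y*Z**2 ↦ 3·1·8·25 = 600
  2*Z**3 ↦ 2·1·1·125 = 250
Sum: F(1, 8, 5) = (-1) + (-16) + (-5) + (-128) + (-25) + (-1024) + (-640) + (600) + (250) = -989.
Reducing mod 11: -989 ≡ 1 (mod 11).
Since F(a, b, c) ≡ 1 ≠ 0 (mod 11), P does NOT lie on the curve.


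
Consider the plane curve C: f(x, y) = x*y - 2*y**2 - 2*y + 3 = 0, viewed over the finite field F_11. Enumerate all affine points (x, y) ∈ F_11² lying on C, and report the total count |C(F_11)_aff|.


Affine F_11-points: {(1, 1), (1, 4), (3, 7), (3, 10), (5, 9), (7, 3), (7, 5), (8, 6), (8, 8), (10, 2)}; count = 10.

For each of the 121 pairs (x, y) ∈ F_11², evaluate f(x, y) mod 11. Record the zeros.
  x = 0: [0↦3, 1↦10, 2↦2, 3↦1, 4↦7, 5↦9, 6↦7, 7↦1, 8↦2, 9↦10, 10↦3]  zeros at y ∈ ∅
  x = 1: [0↦3, 1↦0, 2↦4, 3↦4, 4↦0, 5↦3, 6↦2, 7↦8, 8↦10, 9↦8, 10↦2]  zeros at y ∈ {1, 4}
  x = 2: [0↦3, 1↦1, 2↦6, 3↦7, 4↦4, 5↦8, 6↦8, 7↦4, 8↦7, 9↦6, 10↦1]  zeros at y ∈ ∅
  x = 3: [0↦3, 1↦2, 2↦8, 3↦10, 4↦8, 5↦2, 6↦3, 7↦0, 8↦4, 9↦4, 10↦0]  zeros at y ∈ {7, 10}
  x = 4: [0↦3, 1↦3, 2↦10, 3↦2, 4↦1, 5↦7, 6↦9, 7↦7, 8↦1, 9↦2, 10↦10]  zeros at y ∈ ∅
  x = 5: [0↦3, 1↦4, 2↦1, 3↦5, 4↦5, 5↦1, 6↦4, 7↦3, 8↦9, 9↦0, 10↦9]  zeros at y ∈ {9}
  x = 6: [0↦3, 1↦5, 2↦3, 3↦8, 4↦9, 5↦6, 6↦10, 7↦10, 8↦6, 9↦9, 10↦8]  zeros at y ∈ ∅
  x = 7: [0↦3, 1↦6, 2↦5, 3↦0, 4↦2, 5↦0, 6↦5, 7↦6, 8↦3, 9↦7, 10↦7]  zeros at y ∈ {3, 5}
  x = 8: [0↦3, 1↦7, 2↦7, 3↦3, 4↦6, 5↦5, 6↦0, 7↦2, 8↦0, 9↦5, 10↦6]  zeros at y ∈ {6, 8}
  x = 9: [0↦3, 1↦8, 2↦9, 3↦6, 4↦10, 5↦10, 6↦6, 7↦9, 8↦8, 9↦3, 10↦5]  zeros at y ∈ ∅
  x = 10: [0↦3, 1↦9, 2↦0, 3↦9, 4↦3, 5↦4, 6↦1, 7↦5, 8↦5, 9↦1, 10↦4]  zeros at y ∈ {2}
Collecting zeros: affine points = {(1, 1), (1, 4), (3, 7), (3, 10), (5, 9), (7, 3), (7, 5), (8, 6), (8, 8), (10, 2)}.
Total count |C(F_11)_aff| = 10.


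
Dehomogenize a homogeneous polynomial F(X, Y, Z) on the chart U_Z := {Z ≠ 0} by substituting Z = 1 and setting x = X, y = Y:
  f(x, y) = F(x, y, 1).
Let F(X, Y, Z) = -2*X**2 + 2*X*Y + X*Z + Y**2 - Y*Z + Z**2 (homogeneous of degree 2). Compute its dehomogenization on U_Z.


f(x, y) = -2*x**2 + 2*x*y + x + y**2 - y + 1

On U_Z we set Z = 1. Each monomial c·X^i·Y^j·Z^k in F becomes c·x^i·y^j·1^k = c·x^i·y^j.
Substituting Z = 1: F(X, Y, 1) = -2*x**2 + 2*x*y + x + y**2 - y + 1.
Note: deg(f) ≤ deg(F) = 2; strict inequality happens when F is divisible by Z (lost terms).


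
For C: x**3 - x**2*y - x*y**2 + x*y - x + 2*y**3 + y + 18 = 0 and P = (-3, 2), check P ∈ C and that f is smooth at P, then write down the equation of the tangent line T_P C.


Tangent line at P: 36*x + 25*y + 58 = 0.

Step 1: f(-3, 2) = 0, so P lies on C.
Step 2: partial derivatives
  f_x(x, y) = 3*x**2 - 2*x*y - y**2 + y - 1, f_y(x, y) = -x**2 - 2*x*y + x + 6*y**2 + 1.
  f_x(P) = 36, f_y(P) = 25 (gradient nonzero, so P is smooth).
Step 3: tangent line at P: 36·(x − -3) + 25·(y − 2) = 0.
Expanding: 36*x + 25*y + 58 = 0.


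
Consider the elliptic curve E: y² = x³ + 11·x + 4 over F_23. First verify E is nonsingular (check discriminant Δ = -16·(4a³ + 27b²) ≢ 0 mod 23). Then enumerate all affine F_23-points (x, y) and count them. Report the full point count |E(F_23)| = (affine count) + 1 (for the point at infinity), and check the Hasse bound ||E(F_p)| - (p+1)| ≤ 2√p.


Affine points = {(0, 2), (0, 21), (1, 4), (1, 19), (3, 8), (3, 15), (5, 0), (8, 11), (8, 12), (9, 2), (9, 21), (12, 1), (12, 22), (14, 2), (14, 21), (15, 5), (15, 18), (18, 10), (18, 13), (20, 6), (20, 17)}; affine count = 21; |E(F_23)| = 22.

Discriminant check: Δ ∝ 4a³ + 27b² = 4·11³ + 27·4² = 4·1331 + 27·16 ≡ 6 (mod 23). Nonzero ⇒ E is nonsingular.
For each x ∈ F_23, compute rhs = x³ + 11·x + 4 mod 23, then count y ∈ F_23 with y² ≡ rhs.
  x = 0: rhs = 4, matching y values: 2, 21 (2 points).
  x = 1: rhs = 16, matching y values: 4, 19 (2 points).
  x = 2: rhs = 11, matching y values: none (0 points).
  x = 3: rhs = 18, matching y values: 8, 15 (2 points).
  x = 4: rhs = 20, matching y values: none (0 points).
  x = 5: rhs = 0, matching y values: 0 (1 points).
  x = 6: rhs = 10, matching y values: none (0 points).
  x = 7: rhs = 10, matching y values: none (0 points).
  x = 8: rhs = 6, matching y values: 11, 12 (2 points).
  x = 9: rhs = 4, matching y values: 2, 21 (2 points).
  x = 10: rhs = 10, matching y values: none (0 points).
  x = 11: rhs = 7, matching y values: none (0 points).
  x = 12: rhs = 1, matching y values: 1, 22 (2 points).
  x = 13: rhs = 21, matching y values: none (0 points).
  x = 14: rhs = 4, matching y values: 2, 21 (2 points).
  x = 15: rhs = 2, matching y values: 5, 18 (2 points).
  x = 16: rhs = 21, matching y values: none (0 points).
  x = 17: rhs = 21, matching y values: none (0 points).
  x = 18: rhs = 8, matching y values: 10, 13 (2 points).
  x = 19: rhs = 11, matching y values: none (0 points).
  x = 20: rhs = 13, matching y values: 6, 17 (2 points).
  x = 21: rhs = 20, matching y values: none (0 points).
  x = 22: rhs = 15, matching y values: none (0 points).
Total affine count: 21.
Full point count |E(F_23)| = 21 + 1 = 22.
Hasse bound: |22 − (23+1)| = |-2| = 2 ≤ 2√23 ≈ 9.5917 ✓.


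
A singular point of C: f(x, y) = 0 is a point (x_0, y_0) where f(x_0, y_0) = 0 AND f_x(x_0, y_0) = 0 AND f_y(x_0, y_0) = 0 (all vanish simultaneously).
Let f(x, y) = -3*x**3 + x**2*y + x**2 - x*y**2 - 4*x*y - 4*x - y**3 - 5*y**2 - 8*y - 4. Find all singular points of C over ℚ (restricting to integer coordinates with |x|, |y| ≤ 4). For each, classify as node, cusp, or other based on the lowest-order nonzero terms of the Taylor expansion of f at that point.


Singular points: {(0, -2)}; classification: node.

Compute partial derivatives:
  f_x = -9*x**2 + 2*x*y + 2*x - y**2 - 4*y - 4.
  f_y = x**2 - 2*x*y - 4*x - 3*y**2 - 10*y - 8.
Scan x_0 ∈ {−4, ..., 4}. For each x_0, f_y(x_0, y) is a polynomial in y; find its integer roots y ∈ {−4, ..., 4}, then test f_x and f at those candidates.
  x = -4: f_y(-4, y) = -3*y**2 - 2*y + 24; no integer root y with |y| ≤ 4.
  x = -3: f_y(-3, y) = -3*y**2 - 4*y + 13; no integer root y with |y| ≤ 4.
  x = -2: f_y(-2, y) = -3*y**2 - 6*y + 4; no integer root y with |y| ≤ 4.
  x = -1: f_y(-1, y) = -3*y**2 - 8*y - 3; no integer root y with |y| ≤ 4.
  x = 0: f_y(0, y) = -3*y**2 - 10*y - 8; vanishes at y ∈ {-2}. (0, -2): f_x = 0, f = 0 — SINGULAR.
  x = 1: f_y(1, y) = -3*y**2 - 12*y - 11; no integer root y with |y| ≤ 4.
  x = 2: f_y(2, y) = -3*y**2 - 14*y - 12; no integer root y with |y| ≤ 4.
  x = 3: f_y(3, y) = -3*y**2 - 16*y - 11; no integer root y with |y| ≤ 4.
  x = 4: f_y(4, y) = -3*y**2 - 18*y - 8; no integer root y with |y| ≤ 4.
Only singular point on the grid: (0, -2).
Classify: substitute x = 0 + u, y = -2 + v and expand: f = -3*u**3 + u**2*v - u**2 - u*v**2 - v**3 + v**2.
No constant or linear terms (consistent with a singular point). Quadratic part: -u**2 + v**2. Cubic part: -3*u**3 + u**2*v - u*v**2 - v**3.
The quadratic part v**2 - u**2 = (v − u)(v + u) splits into two distinct linear factors, so there are two distinct tangent lines y − -2 = ±(x − 0) — this is a node (ordinary double point).
Classification: node.


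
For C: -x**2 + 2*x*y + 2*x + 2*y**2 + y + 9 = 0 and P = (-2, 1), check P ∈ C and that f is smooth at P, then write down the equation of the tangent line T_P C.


Tangent line at P: 8*x + y + 15 = 0.

Step 1: f(-2, 1) = 0, so P lies on C.
Step 2: partial derivatives
  f_x(x, y) = -2*x + 2*y + 2, f_y(x, y) = 2*x + 4*y + 1.
  f_x(P) = 8, f_y(P) = 1 (gradient nonzero, so P is smooth).
Step 3: tangent line at P: 8·(x − -2) + 1·(y − 1) = 0.
Expanding: 8*x + y + 15 = 0.


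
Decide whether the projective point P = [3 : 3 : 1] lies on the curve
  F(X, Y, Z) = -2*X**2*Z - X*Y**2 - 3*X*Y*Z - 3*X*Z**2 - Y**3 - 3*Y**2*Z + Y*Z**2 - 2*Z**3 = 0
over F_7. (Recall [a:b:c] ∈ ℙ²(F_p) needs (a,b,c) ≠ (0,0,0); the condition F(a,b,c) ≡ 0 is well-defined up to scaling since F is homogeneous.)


F(3,3,1) ≡ 6 (mod 7); P is NOT on the curve.

Evaluate F(3, 3, 1) term-by-term (mod 7).
  -2*X**2*Z ↦ -2·9·1·1 = -18
  -X*Y**2 ↦ -1·3·9·1 = -27
  -3*X*Y*Z ↦ -3·3·3·1 = -27
  -3*X*Z**2 ↦ -3·3·1·1 = -9
  -Y**3 ↦ -1·1·27·1 = -27
  -3*Y**2*Z ↦ -3·1·9·1 = -27
  Y*Z**2 ↦ 1·1·3·1 = 3
  -2*Z**3 ↦ -2·1·1·1 = -2
Sum: F(3, 3, 1) = (-18) + (-27) + (-27) + (-9) + (-27) + (-27) + (3) + (-2) = -134.
Reducing mod 7: -134 ≡ 6 (mod 7).
Since F(a, b, c) ≡ 6 ≠ 0 (mod 7), P does NOT lie on the curve.


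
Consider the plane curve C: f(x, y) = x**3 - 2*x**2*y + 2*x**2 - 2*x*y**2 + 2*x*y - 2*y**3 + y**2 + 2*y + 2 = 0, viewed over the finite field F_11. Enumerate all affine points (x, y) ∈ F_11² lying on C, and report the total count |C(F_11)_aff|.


Affine F_11-points: {(1, 2), (1, 6), (1, 8), (2, 1), (5, 8), (8, 6), (8, 8), (10, 7)}; count = 8.

For each of the 121 pairs (x, y) ∈ F_11², evaluate f(x, y) mod 11. Record the zeros.
  x = 0: [0↦2, 1↦3, 2↦5, 3↦7, 4↦8, 5↦7, 6↦3, 7↦6, 8↦4, 9↦7, 10↦3]  zeros at y ∈ ∅
  x = 1: [0↦5, 1↦4, 2↦0, 3↦3, 4↦1, 5↦4, 6↦0, 7↦10, 8↦0, 9↦2, 10↦4]  zeros at y ∈ {2, 6, 8}
  x = 2: [0↦7, 1↦0, 2↦8, 3↦8, 4↦10, 5↦2, 6↦5, 7↦7, 8↦7, 9↦4, 10↦8]  zeros at y ∈ {1}
  x = 3: [0↦3, 1↦8, 2↦2, 3↦6, 4↦8, 5↦7, 6↦2, 7↦3, 8↦9, 9↦8, 10↦10]  zeros at y ∈ ∅
  x = 4: [0↦10, 1↦1, 2↦10, 3↦3, 4↦1, 5↦3, 6↦8, 7↦4, 8↦1, 9↦9, 10↦5]  zeros at y ∈ ∅
  x = 5: [0↦1, 1↦7, 2↦5, 3↦5, 4↦6, 5↦7, 6↦7, 7↦5, 8↦0, 9↦2, 10↦10]  zeros at y ∈ {8}
  x = 6: [0↦4, 1↦10, 2↦4, 3↦7, 4↦7, 5↦3, 6↦5, 7↦1, 8↦1, 9↦4, 10↦9]  zeros at y ∈ ∅
  x = 7: [0↦3, 1↦5, 2↦2, 3↦4, 4↦10, 5↦8, 6↦8, 7↦9, 8↦10, 9↦10, 10↦8]  zeros at y ∈ ∅
  x = 8: [0↦4, 1↦9, 2↦5, 3↦2, 4↦10, 5↦6, 6↦0, 7↦2, 8↦0, 9↦4, 10↦2]  zeros at y ∈ {6, 8}
  x = 9: [0↦2, 1↦6, 2↦8, 3↦7, 4↦2, 5↦3, 6↦9, 7↦8, 8↦10, 9↦3, 10↦8]  zeros at y ∈ ∅
  x = 10: [0↦3, 1↦2, 2↦6, 3↦3, 4↦3, 5↦5, 6↦8, 7↦0, 8↦2, 9↦2, 10↦10]  zeros at y ∈ {7}
Collecting zeros: affine points = {(1, 2), (1, 6), (1, 8), (2, 1), (5, 8), (8, 6), (8, 8), (10, 7)}.
Total count |C(F_11)_aff| = 8.


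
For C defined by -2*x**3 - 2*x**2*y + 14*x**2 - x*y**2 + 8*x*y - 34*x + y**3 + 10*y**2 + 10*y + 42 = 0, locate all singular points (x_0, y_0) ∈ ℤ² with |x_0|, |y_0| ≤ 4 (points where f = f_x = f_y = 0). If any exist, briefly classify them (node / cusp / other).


Singular points: {(3, -2)}; classification: cusp.

Compute partial derivatives:
  f_x = -6*x**2 - 4*x*y + 28*x - y**2 + 8*y - 34.
  f_y = -2*x**2 - 2*x*y + 8*x + 3*y**2 + 20*y + 10.
Scan x_0 ∈ {−4, ..., 4}. For each x_0, f_y(x_0, y) is a polynomial in y; find its integer roots y ∈ {−4, ..., 4}, then test f_x and f at those candidates.
  x = -4: f_y(-4, y) = 3*y**2 + 28*y - 54; no integer root y with |y| ≤ 4.
  x = -3: f_y(-3, y) = 3*y**2 + 26*y - 32; no integer root y with |y| ≤ 4.
  x = -2: f_y(-2, y) = 3*y**2 + 24*y - 14; no integer root y with |y| ≤ 4.
  x = -1: f_y(-1, y) = 3*y**2 + 22*y; vanishes at y ∈ {0}. (-1, 0): f_x = -68 ≠ 0.
  x = 0: f_y(0, y) = 3*y**2 + 20*y + 10; no integer root y with |y| ≤ 4.
  x = 1: f_y(1, y) = 3*y**2 + 18*y + 16; no integer root y with |y| ≤ 4.
  x = 2: f_y(2, y) = 3*y**2 + 16*y + 18; no integer root y with |y| ≤ 4.
  x = 3: f_y(3, y) = 3*y**2 + 14*y + 16; vanishes at y ∈ {-2}. (3, -2): f_x = 0, f = 0 — SINGULAR.
  x = 4: f_y(4, y) = 3*y**2 + 12*y + 10; no integer root y with |y| ≤ 4.
Only singular point on the grid: (3, -2).
Classify: substitute x = 3 + u, y = -2 + v and expand: f = -2*u**3 - 2*u**2*v - u*v**2 + v**3 + v**2.
No constant or linear terms (consistent with a singular point). Quadratic part: v**2. Cubic part: -2*u**3 - 2*u**2*v - u*v**2 + v**3.
The quadratic part v**2 is a perfect square, so there is a single (double) tangent line v = 0, i.e. y = -2. Restricting the cubic part to that line (v = 0) leaves -2*u**3 ≠ 0, so f is not divisible by v and the branch is v² ≈ 2*u**3 to lowest order — this is a cusp.
Classification: cusp.


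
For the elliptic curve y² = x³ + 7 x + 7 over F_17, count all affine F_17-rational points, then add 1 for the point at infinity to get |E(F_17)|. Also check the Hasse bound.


Affine points = {(1, 7), (1, 10), (3, 2), (3, 15), (7, 5), (7, 12), (9, 0), (11, 2), (11, 15), (12, 0), (13, 0), (15, 6), (15, 11), (16, 4), (16, 13)}; affine count = 15; |E(F_17)| = 16.

Discriminant check: Δ ∝ 4a³ + 27b² = 4·7³ + 27·7² = 4·343 + 27·49 ≡ 9 (mod 17). Nonzero ⇒ E is nonsingular.
For each x ∈ F_17, compute rhs = x³ + 7·x + 7 mod 17, then count y ∈ F_17 with y² ≡ rhs.
  x = 0: rhs = 7, matching y values: none (0 points).
  x = 1: rhs = 15, matching y values: 7, 10 (2 points).
  x = 2: rhs = 12, matching y values: none (0 points).
  x = 3: rhs = 4, matching y values: 2, 15 (2 points).
  x = 4: rhs = 14, matching y values: none (0 points).
  x = 5: rhs = 14, matching y values: none (0 points).
  x = 6: rhs = 10, matching y values: none (0 points).
  x = 7: rhs = 8, matching y values: 5, 12 (2 points).
  x = 8: rhs = 14, matching y values: none (0 points).
  x = 9: rhs = 0, matching y values: 0 (1 points).
  x = 10: rhs = 6, matching y values: none (0 points).
  x = 11: rhs = 4, matching y values: 2, 15 (2 points).
  x = 12: rhs = 0, matching y values: 0 (1 points).
  x = 13: rhs = 0, matching y values: 0 (1 points).
  x = 14: rhs = 10, matching y values: none (0 points).
  x = 15: rhs = 2, matching y values: 6, 11 (2 points).
  x = 16: rhs = 16, matching y values: 4, 13 (2 points).
Total affine count: 15.
Full point count |E(F_17)| = 15 + 1 = 16.
Hasse bound: |16 − (17+1)| = |-2| = 2 ≤ 2√17 ≈ 8.2462 ✓.


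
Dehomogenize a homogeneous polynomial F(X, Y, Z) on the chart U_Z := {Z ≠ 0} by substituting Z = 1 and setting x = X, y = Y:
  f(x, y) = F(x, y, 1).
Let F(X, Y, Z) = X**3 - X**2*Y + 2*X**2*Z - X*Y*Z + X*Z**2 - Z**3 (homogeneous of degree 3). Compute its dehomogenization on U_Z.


f(x, y) = x**3 - x**2*y + 2*x**2 - x*y + x - 1

On U_Z we set Z = 1. Each monomial c·X^i·Y^j·Z^k in F becomes c·x^i·y^j·1^k = c·x^i·y^j.
Substituting Z = 1: F(X, Y, 1) = x**3 - x**2*y + 2*x**2 - x*y + x - 1.
Note: deg(f) ≤ deg(F) = 3; strict inequality happens when F is divisible by Z (lost terms).


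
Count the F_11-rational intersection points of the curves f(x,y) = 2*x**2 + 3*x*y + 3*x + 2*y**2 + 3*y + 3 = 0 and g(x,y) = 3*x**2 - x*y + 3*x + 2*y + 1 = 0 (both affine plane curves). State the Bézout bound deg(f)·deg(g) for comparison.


Common zeros: {(3, 4), (4, 3), (5, 1)}; count = 3; Bézout bound = 4.

deg(f) = 2, deg(g) = 2, so Bézout bound = 4.
Scan x ∈ F_11. For each x, list the y ∈ F_11 with f(x, y) ≡ 0 and those with g(x, y) ≡ 0 (mod 11); the common zeros in that column are the intersection.
  x = 0: f ≡ 0 at y ∈ ∅; g ≡ 0 at y ∈ {5}; common: ∅.
  x = 1: f ≡ 0 at y ∈ {3, 5}; g ≡ 0 at y ∈ {4}; common: ∅.
  x = 2: f ≡ 0 at y ∈ {6}; g ≡ 0 at y ∈ ∅; common: ∅.
  x = 3: f ≡ 0 at y ∈ {1, 4}; g ≡ 0 at y ∈ {4}; common: {4}.
  x = 4: f ≡ 0 at y ∈ {3, 6}; g ≡ 0 at y ∈ {3}; common: {3}.
  x = 5: f ≡ 0 at y ∈ {1}; g ≡ 0 at y ∈ {1}; common: {1}.
  x = 6: f ≡ 0 at y ∈ {2, 4}; g ≡ 0 at y ∈ {7}; common: ∅.
  x = 7: f ≡ 0 at y ∈ ∅; g ≡ 0 at y ∈ {3}; common: ∅.
  x = 8: f ≡ 0 at y ∈ ∅; g ≡ 0 at y ∈ {5}; common: ∅.
  x = 9: f ≡ 0 at y ∈ ∅; g ≡ 0 at y ∈ {1}; common: ∅.
  x = 10: f ≡ 0 at y ∈ ∅; g ≡ 0 at y ∈ {7}; common: ∅.
Collecting: common zeros = {(3, 4), (4, 3), (5, 1)}, so the count is 3.
Comparison with the Bézout bound: 3 ≤ 4 = deg(f)·deg(g), as expected for curves with no common component (the affine F_11-count falls short of the bound because intersections may lie at infinity, over extension fields, or carry multiplicity).


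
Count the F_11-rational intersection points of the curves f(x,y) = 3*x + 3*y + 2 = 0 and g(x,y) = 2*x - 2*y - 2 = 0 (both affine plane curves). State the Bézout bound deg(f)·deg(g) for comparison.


Common zeros: {(2, 1)}; count = 1; Bézout bound = 1.

deg(f) = 1, deg(g) = 1, so Bézout bound = 1.
Scan x ∈ F_11. For each x, list the y ∈ F_11 with f(x, y) ≡ 0 and those with g(x, y) ≡ 0 (mod 11); the common zeros in that column are the intersection.
  x = 0: f ≡ 0 at y ∈ {3}; g ≡ 0 at y ∈ {10}; common: ∅.
  x = 1: f ≡ 0 at y ∈ {2}; g ≡ 0 at y ∈ {0}; common: ∅.
  x = 2: f ≡ 0 at y ∈ {1}; g ≡ 0 at y ∈ {1}; common: {1}.
  x = 3: f ≡ 0 at y ∈ {0}; g ≡ 0 at y ∈ {2}; common: ∅.
  x = 4: f ≡ 0 at y ∈ {10}; g ≡ 0 at y ∈ {3}; common: ∅.
  x = 5: f ≡ 0 at y ∈ {9}; g ≡ 0 at y ∈ {4}; common: ∅.
  x = 6: f ≡ 0 at y ∈ {8}; g ≡ 0 at y ∈ {5}; common: ∅.
  x = 7: f ≡ 0 at y ∈ {7}; g ≡ 0 at y ∈ {6}; common: ∅.
  x = 8: f ≡ 0 at y ∈ {6}; g ≡ 0 at y ∈ {7}; common: ∅.
  x = 9: f ≡ 0 at y ∈ {5}; g ≡ 0 at y ∈ {8}; common: ∅.
  x = 10: f ≡ 0 at y ∈ {4}; g ≡ 0 at y ∈ {9}; common: ∅.
Collecting: common zeros = {(2, 1)}, so the count is 1.
Comparison with the Bézout bound: 1 ≤ 1 = deg(f)·deg(g), as expected for curves with no common component (the bound is attained).


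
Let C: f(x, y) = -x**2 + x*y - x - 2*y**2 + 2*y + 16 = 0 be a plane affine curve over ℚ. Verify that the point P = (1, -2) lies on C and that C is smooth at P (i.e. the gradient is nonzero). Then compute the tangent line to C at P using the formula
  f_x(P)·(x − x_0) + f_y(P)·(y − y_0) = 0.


Tangent line at P: -5*x + 11*y + 27 = 0.

Step 1: f(1, -2) = 0, so P lies on C.
Step 2: partial derivatives
  f_x(x, y) = -2*x + y - 1, f_y(x, y) = x - 4*y + 2.
  f_x(P) = -5, f_y(P) = 11 (gradient nonzero, so P is smooth).
Step 3: tangent line at P: -5·(x − 1) + 11·(y − -2) = 0.
Expanding: -5*x + 11*y + 27 = 0.


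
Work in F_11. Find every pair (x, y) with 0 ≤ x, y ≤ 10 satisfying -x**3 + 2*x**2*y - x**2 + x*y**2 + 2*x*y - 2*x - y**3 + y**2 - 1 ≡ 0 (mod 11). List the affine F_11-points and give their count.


Affine F_11-points: {(0, 9), (1, 1), (2, 2), (3, 7), (6, 2), (6, 6), (6, 10), (7, 0), (10, 1)}; count = 9.

For each of the 121 pairs (x, y) ∈ F_11², evaluate f(x, y) mod 11. Record the zeros.
  x = 0: [0↦10, 1↦10, 2↦6, 3↦3, 4↦6, 5↦9, 6↦6, 7↦2, 8↦2, 9↦0, 10↦1]  zeros at y ∈ {9}
  x = 1: [0↦6, 1↦0, 2↦3, 3↦9, 4↦1, 5↦6, 6↦7, 7↦9, 8↦6, 9↦3, 10↦5]  zeros at y ∈ {1}
  x = 2: [0↦5, 1↦8, 2↦0, 3↦8, 4↦4, 5↦4, 6↦2, 7↦3, 8↦1, 9↦1, 10↦8]  zeros at y ∈ {2}
  x = 3: [0↦1, 1↦6, 2↦2, 3↦5, 4↦9, 5↦8, 6↦7, 7↦0, 8↦3, 9↦10, 10↦4]  zeros at y ∈ {7}
  x = 4: [0↦10, 1↦10, 2↦3, 3↦5, 4↦10, 5↦1, 6↦5, 7↦5, 8↦6, 9↦2, 10↦9]  zeros at y ∈ ∅
  x = 5: [0↦4, 1↦3, 2↦8, 3↦2, 4↦1, 5↦10, 6↦1, 7↦1, 8↦4, 9↦4, 10↦6]  zeros at y ∈ ∅
  x = 6: [0↦10, 1↦1, 2↦0, 3↦1, 4↦9, 5↦7, 6↦0, 7↦4, 8↦2, 9↦10, 10↦0]  zeros at y ∈ {2, 6, 10}
  x = 7: [0↦0, 1↦9, 2↦6, 3↦7, 4↦6, 5↦8, 6↦7, 7↦8, 8↦5, 9↦3, 10↦7]  zeros at y ∈ {0}
  x = 8: [0↦1, 1↦10, 2↦9, 3↦3, 4↦8, 5↦7, 6↦5, 7↦7, 8↦7, 9↦10, 10↦10]  zeros at y ∈ ∅
  x = 9: [0↦7, 1↦9, 2↦3, 3↦5, 4↦9, 5↦9, 6↦10, 7↦6, 8↦2, 9↦3, 10↦3]  zeros at y ∈ ∅
  x = 10: [0↦1, 1↦0, 2↦4, 3↦7, 4↦3, 5↦8, 6↦5, 7↦10, 8↦6, 9↦9, 10↦2]  zeros at y ∈ {1}
Collecting zeros: affine points = {(0, 9), (1, 1), (2, 2), (3, 7), (6, 2), (6, 6), (6, 10), (7, 0), (10, 1)}.
Total count |C(F_11)_aff| = 9.


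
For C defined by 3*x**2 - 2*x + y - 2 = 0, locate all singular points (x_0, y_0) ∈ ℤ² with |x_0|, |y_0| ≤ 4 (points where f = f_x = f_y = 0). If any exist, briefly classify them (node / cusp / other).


No singular points in the scanned grid; C is smooth there.

Compute partial derivatives:
  f_x = 6*x - 2.
  f_y = 1.
f_y = 1 is a nonzero constant, so f_y never vanishes: no point (x, y) can satisfy f = f_x = f_y = 0. In particular no (x, y) ∈ {−4, ..., 4}² is singular; the curve is smooth.
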